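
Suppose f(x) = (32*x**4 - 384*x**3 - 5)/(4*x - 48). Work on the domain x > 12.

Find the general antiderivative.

F(x) = 2*x**4 - 5*log(x/2 - 6)/4 + C

Whatever form F(x) takes, F'(x) = f(x) is non-negotiable.
Check: d/dx[2*x**4 - 5*log(x/2 - 6)/4] = (32*x**4 - 384*x**3 - 5)/(4*x - 48) = f(x).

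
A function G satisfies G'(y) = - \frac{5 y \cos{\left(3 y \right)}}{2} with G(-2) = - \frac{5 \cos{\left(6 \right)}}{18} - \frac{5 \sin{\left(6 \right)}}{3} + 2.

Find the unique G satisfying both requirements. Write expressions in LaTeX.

G(y) = - \frac{5 y \sin{\left(3 y \right)}}{6} - \frac{5 \cos{\left(3 y \right)}}{18} + 2

The proposed G(y) is checked by its d/dy: the result must match the given G'(y).
A general antiderivative is - \frac{5 y \sin{\left(3 y \right)}}{6} - \frac{5 \cos{\left(3 y \right)}}{18} + C.
The condition gives C = - \frac{5 \cos{\left(6 \right)}}{18} - \frac{5 \sin{\left(6 \right)}}{3} + 2 - (- \frac{5 \cos{\left(6 \right)}}{18} - \frac{5 \sin{\left(6 \right)}}{3}) = 2.
So G(y) = - \frac{5 y \sin{\left(3 y \right)}}{6} - \frac{5 \cos{\left(3 y \right)}}{18} + 2.
Check: d/dy[- \frac{5 y \sin{\left(3 y \right)}}{6} - \frac{5 \cos{\left(3 y \right)}}{18} + 2] = - \frac{5 y \cos{\left(3 y \right)}}{2} = G'(y).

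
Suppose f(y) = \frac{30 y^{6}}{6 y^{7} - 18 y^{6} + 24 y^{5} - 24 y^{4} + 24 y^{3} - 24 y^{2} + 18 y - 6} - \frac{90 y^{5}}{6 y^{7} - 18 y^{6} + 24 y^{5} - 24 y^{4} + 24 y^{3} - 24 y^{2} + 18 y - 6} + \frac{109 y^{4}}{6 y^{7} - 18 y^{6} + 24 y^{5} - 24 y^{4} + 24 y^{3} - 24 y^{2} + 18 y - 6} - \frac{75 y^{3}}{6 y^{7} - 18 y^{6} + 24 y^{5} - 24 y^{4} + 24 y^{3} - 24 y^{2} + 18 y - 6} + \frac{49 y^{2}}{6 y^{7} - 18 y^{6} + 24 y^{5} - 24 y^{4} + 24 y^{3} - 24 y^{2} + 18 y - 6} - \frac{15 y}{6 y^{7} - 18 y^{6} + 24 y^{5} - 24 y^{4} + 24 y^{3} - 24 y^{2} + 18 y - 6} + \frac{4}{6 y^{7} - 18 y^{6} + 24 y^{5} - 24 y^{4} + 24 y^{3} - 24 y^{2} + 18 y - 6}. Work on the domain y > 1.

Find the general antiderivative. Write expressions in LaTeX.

F(y) = \frac{5 \log{\left(y^{4} + y^{2} + 1 \right)}}{4} - \frac{1}{3 y^{2} - 6 y + 3} + C

Integrate term by term and add the pieces.
Check: d/dy[\frac{5 \log{\left(y^{4} + y^{2} + 1 \right)}}{4} - \frac{1}{3 y^{2} - 6 y + 3}] = \frac{30 y^{6} - 90 y^{5} + 109 y^{4} - 75 y^{3} + 49 y^{2} - 15 y + 4}{6 y^{7} - 18 y^{6} + 24 y^{5} - 24 y^{4} + 24 y^{3} - 24 y^{2} + 18 y - 6}, which equals f(y).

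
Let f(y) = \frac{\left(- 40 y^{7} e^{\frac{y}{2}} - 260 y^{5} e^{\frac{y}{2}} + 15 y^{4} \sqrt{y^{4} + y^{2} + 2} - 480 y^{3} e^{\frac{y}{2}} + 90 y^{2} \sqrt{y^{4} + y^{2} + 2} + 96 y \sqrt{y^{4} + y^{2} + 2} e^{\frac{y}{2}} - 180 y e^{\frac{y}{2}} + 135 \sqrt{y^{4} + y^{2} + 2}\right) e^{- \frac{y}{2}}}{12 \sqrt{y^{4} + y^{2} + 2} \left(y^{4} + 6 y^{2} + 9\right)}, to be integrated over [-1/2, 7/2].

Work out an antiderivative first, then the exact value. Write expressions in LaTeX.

Any candidate F(y) must reproduce f(y) exactly when differentiated.
F(y) = - \frac{\left(10 y^{2} \sqrt{y^{4} + y^{2} + 2} e^{\frac{y}{2}} + 15 y^{2} + 30 \sqrt{y^{4} + y^{2} + 2} e^{\frac{y}{2}} + 24 e^{\frac{y}{2}} + 45\right) e^{- \frac{y}{2}}}{6 \left(y^{2} + 3\right)} is an antiderivative of f.
Check: d/dy[- \frac{\left(10 y^{2} \sqrt{y^{4} + y^{2} + 2} e^{\frac{y}{2}} + 15 y^{2} + 30 \sqrt{y^{4} + y^{2} + 2} e^{\frac{y}{2}} + 24 e^{\frac{y}{2}} + 45\right) e^{- \frac{y}{2}}}{6 \left(y^{2} + 3\right)}] = \frac{- 40 y^{7} e^{\frac{y}{2}} - 260 y^{5} e^{\frac{y}{2}} + 15 y^{4} \sqrt{y^{4} + y^{2} + 2} - 480 y^{3} e^{\frac{y}{2}} + 90 y^{2} \sqrt{y^{4} + y^{2} + 2} + 96 y \sqrt{y^{4} + y^{2} + 2} e^{\frac{y}{2}} - 180 y e^{\frac{y}{2}} + 135 \sqrt{y^{4} + y^{2} + 2}}{12 y^{4} \sqrt{y^{4} + y^{2} + 2} e^{\frac{y}{2}} + 72 y^{2} \sqrt{y^{4} + y^{2} + 2} e^{\frac{y}{2}} + 108 \sqrt{y^{4} + y^{2} + 2} e^{\frac{y}{2}}}, which equals f(y).
F(7/2) = - \frac{5 \sqrt{2629}}{12} - \frac{5}{2 e^{\frac{7}{4}}} - \frac{16}{61}; F(-1/2) = - \frac{5 e^{\frac{1}{4}}}{2} - \frac{5 \sqrt{37}}{12} - \frac{16}{13}.
Integral = F(7/2) - F(-1/2) = - \frac{5 \sqrt{2629}}{12} - \frac{5}{2 e^{\frac{7}{4}}} + \frac{768}{793} + \frac{5 \sqrt{37}}{12} + \frac{5 e^{\frac{1}{4}}}{2}.

Antiderivative: F(y) = - \frac{\left(10 y^{2} \sqrt{y^{4} + y^{2} + 2} e^{\frac{y}{2}} + 15 y^{2} + 30 \sqrt{y^{4} + y^{2} + 2} e^{\frac{y}{2}} + 24 e^{\frac{y}{2}} + 45\right) e^{- \frac{y}{2}}}{6 \left(y^{2} + 3\right)}; value = - \frac{5 \sqrt{2629}}{12} - \frac{5}{2 e^{\frac{7}{4}}} + \frac{768}{793} + \frac{5 \sqrt{37}}{12} + \frac{5 e^{\frac{1}{4}}}{2}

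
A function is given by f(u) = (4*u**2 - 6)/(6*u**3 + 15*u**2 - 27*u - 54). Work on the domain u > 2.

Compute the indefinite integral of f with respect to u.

F(u) = 2*(log(u - 2) - log(u + 3/2) + 7*log(u + 3))/21 + C

Factor the denominator (3*(u - 2)*(u + 3)*(2*u + 3)) and decompose: f = -4/(21*(2*u + 3)) + 2/(3*(u + 3)) + 2/(21*(u - 2)); each piece integrates to a log, atan, or power term.
Check: d/du[2*(log(u - 2) - log(u + 3/2) + 7*log(u + 3))/21] = (4*u**2 - 6)/(6*u**3 + 15*u**2 - 27*u - 54) = f(u).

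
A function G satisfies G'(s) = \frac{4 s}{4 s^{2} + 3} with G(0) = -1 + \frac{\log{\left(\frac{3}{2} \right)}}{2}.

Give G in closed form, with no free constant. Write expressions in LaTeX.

The substitution u = 2 s^{2} + \frac{3}{2} works: G'(s) is exactly (dG/du)*(du/ds) for that inner function.
A general antiderivative is \frac{\log{\left(2 s^{2} + \frac{3}{2} \right)}}{2} + C.
The condition gives C = -1 + \frac{\log{\left(\frac{3}{2} \right)}}{2} - (\frac{\log{\left(\frac{3}{2} \right)}}{2}) = -1.
So G(s) = \frac{\log{\left(2 s^{2} + \frac{3}{2} \right)}}{2} - 1.
Check: d/ds[\frac{\log{\left(2 s^{2} + \frac{3}{2} \right)}}{2} - 1] = \frac{4 s}{4 s^{2} + 3} = G'(s).

G(s) = \frac{\log{\left(2 s^{2} + \frac{3}{2} \right)}}{2} - 1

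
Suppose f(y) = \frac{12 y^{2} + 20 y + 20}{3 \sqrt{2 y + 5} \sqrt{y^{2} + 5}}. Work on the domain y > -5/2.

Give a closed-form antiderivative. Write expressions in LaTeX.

Recognize the product-rule pattern: f = u'v + uv' with u = \frac{4 \sqrt{y^{2} + 5}}{3}, v = \sqrt{2 y + 5}, so integration by parts undoes it.
Check: d/dy[\frac{4 \sqrt{2 y + 5} \sqrt{y^{2} + 5}}{3}] = \frac{12 y^{2} + 20 y + 20}{3 \sqrt{2 y + 5} \sqrt{y^{2} + 5}} = f(y).

An antiderivative is F(y) = \frac{4 \sqrt{2 y + 5} \sqrt{y^{2} + 5}}{3}.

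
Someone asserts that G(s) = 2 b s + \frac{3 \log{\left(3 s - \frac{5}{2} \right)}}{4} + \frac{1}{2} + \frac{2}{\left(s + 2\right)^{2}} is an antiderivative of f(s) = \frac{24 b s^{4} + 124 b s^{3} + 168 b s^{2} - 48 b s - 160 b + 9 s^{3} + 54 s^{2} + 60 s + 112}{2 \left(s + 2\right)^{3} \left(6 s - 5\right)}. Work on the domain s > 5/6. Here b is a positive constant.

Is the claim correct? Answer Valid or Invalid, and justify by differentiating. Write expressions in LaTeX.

d/ds[G] = \frac{24 b s^{4} + 124 b s^{3} + 168 b s^{2} - 48 b s - 160 b + 9 s^{3} + 54 s^{2} + 60 s + 112}{12 s^{4} + 62 s^{3} + 84 s^{2} - 24 s - 80}
This equals f(s) exactly, so the claim holds.

Valid. The derivative of G reproduces f.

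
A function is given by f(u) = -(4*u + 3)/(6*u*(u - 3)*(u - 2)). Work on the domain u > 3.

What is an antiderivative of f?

An antiderivative is F(u) = -log(u)/12 - 5*log(u - 3)/6 + 11*log(u - 2)/12.

The denominator factors as 6*u*(u - 3)*(u - 2); partial fractions split f into directly integrable pieces: 11/(12*(u - 2)) - 5/(6*(u - 3)) - 1/(12*u).
Check: d/du[-log(u)/12 - 5*log(u - 3)/6 + 11*log(u - 2)/12] = (-4*u - 3)/(6*u**3 - 30*u**2 + 36*u), which equals f(u).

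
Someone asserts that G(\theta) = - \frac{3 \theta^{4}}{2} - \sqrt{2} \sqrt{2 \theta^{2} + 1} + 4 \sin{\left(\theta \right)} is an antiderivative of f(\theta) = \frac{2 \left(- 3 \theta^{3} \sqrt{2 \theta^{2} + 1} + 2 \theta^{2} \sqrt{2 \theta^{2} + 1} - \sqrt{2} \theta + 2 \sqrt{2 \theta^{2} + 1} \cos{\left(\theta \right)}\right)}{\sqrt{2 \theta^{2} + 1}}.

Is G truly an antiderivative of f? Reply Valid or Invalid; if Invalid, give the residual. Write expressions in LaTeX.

Invalid: d/d\theta[G] - f = - 4 \theta^{2}, which is not 0.

d/d\theta[G] = \frac{- 6 \theta^{3} \sqrt{2 \theta^{2} + 1} - 2 \sqrt{2} \theta + 4 \sqrt{2 \theta^{2} + 1} \cos{\left(\theta \right)}}{\sqrt{2 \theta^{2} + 1}}
d/d\theta[G] - f(\theta) = - 4 \theta^{2} != 0.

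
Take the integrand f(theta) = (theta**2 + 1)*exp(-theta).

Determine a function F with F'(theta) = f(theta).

An antiderivative is F(theta) = (-theta**2 - 2*theta - 3)*exp(-theta).

f has the shape u'v + uv' for u = -theta**2 - 2*theta - 3 and v = exp(-theta) — it is the derivative of the product u*v.
Check: d/dtheta[(-theta**2 - 2*theta - 3)*exp(-theta)] = (theta**2 + 1)*exp(-theta) = f(theta).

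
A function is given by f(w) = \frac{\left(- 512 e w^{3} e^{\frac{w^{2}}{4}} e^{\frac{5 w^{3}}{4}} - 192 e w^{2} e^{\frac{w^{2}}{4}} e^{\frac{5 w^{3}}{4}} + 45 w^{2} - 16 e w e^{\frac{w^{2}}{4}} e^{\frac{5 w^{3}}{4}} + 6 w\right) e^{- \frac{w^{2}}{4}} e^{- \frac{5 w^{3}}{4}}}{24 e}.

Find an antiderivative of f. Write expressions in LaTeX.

An antiderivative is F(w) = - \frac{16 w^{4}}{3} - \frac{8 w^{3}}{3} - \frac{w^{2}}{3} - \frac{e^{- \frac{w^{2}}{4}} e^{- \frac{5 w^{3}}{4}}}{2 e}.

Any candidate F(w) must reproduce f(w) exactly when differentiated.
Check: d/dw[- \frac{16 w^{4}}{3} - \frac{8 w^{3}}{3} - \frac{w^{2}}{3} - \frac{e^{- \frac{w^{2}}{4}} e^{- \frac{5 w^{3}}{4}}}{2 e}] = \frac{\left(- 512 e w^{3} e^{\frac{w^{2}}{4}} e^{\frac{5 w^{3}}{4}} - 192 e w^{2} e^{\frac{w^{2}}{4}} e^{\frac{5 w^{3}}{4}} + 45 w^{2} - 16 e w e^{\frac{w^{2}}{4}} e^{\frac{5 w^{3}}{4}} + 6 w\right) e^{- \frac{w^{2}}{4}} e^{- \frac{5 w^{3}}{4}}}{24 e} = f(w).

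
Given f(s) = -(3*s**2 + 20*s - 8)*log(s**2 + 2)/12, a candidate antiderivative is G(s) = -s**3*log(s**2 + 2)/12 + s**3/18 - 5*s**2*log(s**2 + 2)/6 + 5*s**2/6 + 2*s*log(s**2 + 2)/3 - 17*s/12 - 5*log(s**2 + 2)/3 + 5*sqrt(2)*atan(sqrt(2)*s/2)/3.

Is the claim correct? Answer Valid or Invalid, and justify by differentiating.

Invalid: d/ds[G] - f = 1/4, which is not 0.

d/ds[G] = -s**2*log(s**2 + 2)/4 - 5*s*log(s**2 + 2)/3 + 2*log(s**2 + 2)/3 + 1/4
d/ds[G] - f(s) = 1/4 != 0.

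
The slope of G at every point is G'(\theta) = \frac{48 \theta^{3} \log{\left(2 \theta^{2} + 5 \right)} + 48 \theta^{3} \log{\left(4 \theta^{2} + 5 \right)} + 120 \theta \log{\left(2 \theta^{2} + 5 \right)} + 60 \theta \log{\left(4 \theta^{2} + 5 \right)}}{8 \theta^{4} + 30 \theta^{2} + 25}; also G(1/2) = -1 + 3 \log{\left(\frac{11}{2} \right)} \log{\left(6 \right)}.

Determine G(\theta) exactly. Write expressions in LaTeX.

Recognize the product-rule pattern: G'(\theta) = u'v + uv' with u = 3 \log{\left(2 \theta^{2} + 5 \right)}, v = \log{\left(4 \theta^{2} + 5 \right)}, so integration by parts undoes it.
A general antiderivative is 3 \log{\left(2 \theta^{2} + 5 \right)} \log{\left(4 \theta^{2} + 5 \right)} + C.
The condition gives C = -1 + 3 \log{\left(\frac{11}{2} \right)} \log{\left(6 \right)} - (3 \log{\left(\frac{11}{2} \right)} \log{\left(6 \right)}) = -1.
So G(\theta) = 3 \log{\left(2 \theta^{2} + 5 \right)} \log{\left(4 \theta^{2} + 5 \right)} - 1.
Check: d/d\theta[3 \log{\left(2 \theta^{2} + 5 \right)} \log{\left(4 \theta^{2} + 5 \right)} - 1] = \frac{48 \theta^{3} \log{\left(2 \theta^{2} + 5 \right)} + 48 \theta^{3} \log{\left(4 \theta^{2} + 5 \right)} + 120 \theta \log{\left(2 \theta^{2} + 5 \right)} + 60 \theta \log{\left(4 \theta^{2} + 5 \right)}}{8 \theta^{4} + 30 \theta^{2} + 25} = G'(\theta).

G(\theta) = 3 \log{\left(2 \theta^{2} + 5 \right)} \log{\left(4 \theta^{2} + 5 \right)} - 1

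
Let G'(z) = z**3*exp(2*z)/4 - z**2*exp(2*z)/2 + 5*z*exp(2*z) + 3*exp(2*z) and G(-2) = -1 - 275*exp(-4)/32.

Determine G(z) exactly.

G'(z) has the shape u'v + uv' for u = z**3/8 - 7*z**2/16 + 47*z/16 + 1/32 and v = exp(2*z) — it is the derivative of the product u*v.
A general antiderivative is (4*z**3 - 14*z**2 + 94*z + 1)*exp(2*z)/32 + C.
The condition gives C = -1 - 275*exp(-4)/32 - (-275*exp(-4)/32) = -1.
So G(z) = (4*z**3 - 14*z**2 + 94*z + 1)*exp(2*z)/32 - 1.
Check: d/dz[(4*z**3 - 14*z**2 + 94*z + 1)*exp(2*z)/32 - 1] = z**3*exp(2*z)/4 - z**2*exp(2*z)/2 + 5*z*exp(2*z) + 3*exp(2*z) = G'(z).

G(z) = (4*z**3 - 14*z**2 + 94*z + 1)*exp(2*z)/32 - 1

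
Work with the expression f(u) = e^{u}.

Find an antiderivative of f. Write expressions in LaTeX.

Whatever form F(u) takes, F'(u) = f(u) is non-negotiable.
Check: d/du[e^{u}] = e^{u} = f(u).

An antiderivative is F(u) = e^{u}.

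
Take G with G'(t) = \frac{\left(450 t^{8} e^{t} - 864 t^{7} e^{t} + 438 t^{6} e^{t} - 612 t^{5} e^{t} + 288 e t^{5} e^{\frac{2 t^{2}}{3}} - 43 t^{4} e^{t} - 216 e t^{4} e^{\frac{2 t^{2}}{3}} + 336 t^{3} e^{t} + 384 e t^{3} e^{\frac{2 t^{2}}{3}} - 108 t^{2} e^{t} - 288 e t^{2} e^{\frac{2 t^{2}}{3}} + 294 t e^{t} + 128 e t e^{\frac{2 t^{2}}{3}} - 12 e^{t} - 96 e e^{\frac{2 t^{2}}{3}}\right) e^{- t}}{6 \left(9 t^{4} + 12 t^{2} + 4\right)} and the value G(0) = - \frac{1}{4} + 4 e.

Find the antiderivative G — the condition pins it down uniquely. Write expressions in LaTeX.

Since d/dt undoes antidifferentiation here, G(t) must give back the stated G'(t).
A general antiderivative is \frac{5 t^{5}}{3} - 4 t^{4} - t^{3} + 5 t^{2} - \frac{t}{2} + 4 e^{\frac{2 t^{2}}{3} - t + 1} - \frac{1}{2 \left(t^{2} + \frac{2}{3}\right)} + C.
The condition gives C = - \frac{1}{4} + 4 e - (- \frac{3}{4} + 4 e) = \frac{1}{2}.
So G(t) = \frac{5 t^{5}}{3} - 4 t^{4} - t^{3} + 5 t^{2} - \frac{t}{2} + \frac{1}{2} + 4 e e^{- t} e^{\frac{2 t^{2}}{3}} - \frac{1}{2 t^{2} + \frac{4}{3}}.
Check: d/dt[\frac{5 t^{5}}{3} - 4 t^{4} - t^{3} + 5 t^{2} - \frac{t}{2} + \frac{1}{2} + 4 e e^{- t} e^{\frac{2 t^{2}}{3}} - \frac{1}{2 t^{2} + \frac{4}{3}}] = \frac{450 t^{8} e^{t} - 864 t^{7} e^{t} + 438 t^{6} e^{t} - 612 t^{5} e^{t} + 288 e t^{5} e^{\frac{2 t^{2}}{3}} - 43 t^{4} e^{t} - 216 e t^{4} e^{\frac{2 t^{2}}{3}} + 336 t^{3} e^{t} + 384 e t^{3} e^{\frac{2 t^{2}}{3}} - 108 t^{2} e^{t} - 288 e t^{2} e^{\frac{2 t^{2}}{3}} + 294 t e^{t} + 128 e t e^{\frac{2 t^{2}}{3}} - 12 e^{t} - 96 e e^{\frac{2 t^{2}}{3}}}{54 t^{4} e^{t} + 72 t^{2} e^{t} + 24 e^{t}}, which equals G'(t).

G(t) = \frac{5 t^{5}}{3} - 4 t^{4} - t^{3} + 5 t^{2} - \frac{t}{2} + \frac{1}{2} + 4 e e^{- t} e^{\frac{2 t^{2}}{3}} - \frac{1}{2 t^{2} + \frac{4}{3}}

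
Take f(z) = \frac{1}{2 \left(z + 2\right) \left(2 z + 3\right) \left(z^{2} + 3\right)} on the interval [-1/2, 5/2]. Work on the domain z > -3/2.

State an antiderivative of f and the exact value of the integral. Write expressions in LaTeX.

Antiderivative: F(z) = - \frac{- 8 \log{\left(z + \frac{3}{2} \right)} + 6 \log{\left(z + 2 \right)} + \log{\left(z^{2} + 3 \right)}}{84}; value = - \frac{\log{\left(\frac{9}{2} \right)}}{14} - \frac{\log{\left(\frac{37}{4} \right)}}{84} + \frac{\log{\left(\frac{13}{4} \right)}}{84} + \frac{\log{\left(\frac{3}{2} \right)}}{14} + \frac{2 \log{\left(4 \right)}}{21}

Factor the denominator (2 \left(z + 2\right) \left(2 z + 3\right) \left(z^{2} + 3\right)) and decompose: f = - \frac{z}{42 \left(z^{2} + 3\right)} + \frac{4}{21 \left(2 z + 3\right)} - \frac{1}{14 \left(z + 2\right)}; each piece integrates to a log, atan, or power term.
F(z) = - \frac{- 8 \log{\left(z + \frac{3}{2} \right)} + 6 \log{\left(z + 2 \right)} + \log{\left(z^{2} + 3 \right)}}{84} is an antiderivative of f.
Check: d/dz[- \frac{- 8 \log{\left(z + \frac{3}{2} \right)} + 6 \log{\left(z + 2 \right)} + \log{\left(z^{2} + 3 \right)}}{84}] = \frac{1}{4 z^{4} + 14 z^{3} + 24 z^{2} + 42 z + 36}, which equals f(z).
F(5/2) = - \frac{\log{\left(\frac{9}{2} \right)}}{14} - \frac{\log{\left(\frac{37}{4} \right)}}{84} + \frac{2 \log{\left(4 \right)}}{21}; F(-1/2) = - \frac{\log{\left(\frac{3}{2} \right)}}{14} - \frac{\log{\left(\frac{13}{4} \right)}}{84}.
Integral = F(5/2) - F(-1/2) = - \frac{\log{\left(\frac{9}{2} \right)}}{14} - \frac{\log{\left(\frac{37}{4} \right)}}{84} + \frac{\log{\left(\frac{13}{4} \right)}}{84} + \frac{\log{\left(\frac{3}{2} \right)}}{14} + \frac{2 \log{\left(4 \right)}}{21}.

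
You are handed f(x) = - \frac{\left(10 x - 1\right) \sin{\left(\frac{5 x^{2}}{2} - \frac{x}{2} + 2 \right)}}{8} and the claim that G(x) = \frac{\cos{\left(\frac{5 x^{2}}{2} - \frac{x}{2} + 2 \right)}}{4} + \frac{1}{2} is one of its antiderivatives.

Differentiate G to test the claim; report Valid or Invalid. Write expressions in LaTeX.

d/dx[G] = - \frac{5 x \sin{\left(\frac{5 x^{2}}{2} - \frac{x}{2} + 2 \right)}}{4} + \frac{\sin{\left(\frac{5 x^{2}}{2} - \frac{x}{2} + 2 \right)}}{8}
This equals f(x) exactly, so the claim holds.

Valid - the claim checks out under differentiation.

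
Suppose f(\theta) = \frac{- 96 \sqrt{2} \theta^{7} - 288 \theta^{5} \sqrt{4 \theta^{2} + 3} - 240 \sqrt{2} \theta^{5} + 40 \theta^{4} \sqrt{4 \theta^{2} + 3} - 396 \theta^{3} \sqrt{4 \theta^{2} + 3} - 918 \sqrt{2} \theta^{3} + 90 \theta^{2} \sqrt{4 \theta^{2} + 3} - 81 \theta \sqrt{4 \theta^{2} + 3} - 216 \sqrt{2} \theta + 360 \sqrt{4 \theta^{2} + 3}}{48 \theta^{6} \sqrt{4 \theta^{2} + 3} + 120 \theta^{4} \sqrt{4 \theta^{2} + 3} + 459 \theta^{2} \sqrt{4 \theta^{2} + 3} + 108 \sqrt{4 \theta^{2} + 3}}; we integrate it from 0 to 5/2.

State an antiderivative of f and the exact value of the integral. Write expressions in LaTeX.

Antiderivative: F(\theta) = \frac{\sqrt{2} \left(- 6 \sqrt{4 \theta^{2} + 3} - 9 \sqrt{2} \log{\left(\frac{2 \theta^{4}}{3} + \frac{3 \theta^{2}}{2} + 6 \right)} + 10 \sqrt{2} \operatorname{atan}{\left(2 \theta \right)}\right)}{12}; value = - \frac{3 \log{\left(\frac{497}{12} \right)}}{2} - \sqrt{14} + \frac{\sqrt{6}}{2} + \frac{5 \operatorname{atan}{\left(5 \right)}}{3} + \frac{3 \log{\left(6 \right)}}{2}

Differentiate the proposed F(\theta) back; it has to land on f(\theta) exactly.
F(\theta) = \frac{\sqrt{2} \left(- 6 \sqrt{4 \theta^{2} + 3} - 9 \sqrt{2} \log{\left(\frac{2 \theta^{4}}{3} + \frac{3 \theta^{2}}{2} + 6 \right)} + 10 \sqrt{2} \operatorname{atan}{\left(2 \theta \right)}\right)}{12} is an antiderivative of f.
Check: d/d\theta[\frac{\sqrt{2} \left(- 6 \sqrt{4 \theta^{2} + 3} - 9 \sqrt{2} \log{\left(\frac{2 \theta^{4}}{3} + \frac{3 \theta^{2}}{2} + 6 \right)} + 10 \sqrt{2} \operatorname{atan}{\left(2 \theta \right)}\right)}{12}] = \frac{- 96 \sqrt{2} \theta^{7} - 288 \theta^{5} \sqrt{4 \theta^{2} + 3} - 240 \sqrt{2} \theta^{5} + 40 \theta^{4} \sqrt{4 \theta^{2} + 3} - 396 \theta^{3} \sqrt{4 \theta^{2} + 3} - 918 \sqrt{2} \theta^{3} + 90 \theta^{2} \sqrt{4 \theta^{2} + 3} - 81 \theta \sqrt{4 \theta^{2} + 3} - 216 \sqrt{2} \theta + 360 \sqrt{4 \theta^{2} + 3}}{48 \theta^{6} \sqrt{4 \theta^{2} + 3} + 120 \theta^{4} \sqrt{4 \theta^{2} + 3} + 459 \theta^{2} \sqrt{4 \theta^{2} + 3} + 108 \sqrt{4 \theta^{2} + 3}} = f(\theta).
F(5/2) = - \frac{3 \log{\left(\frac{497}{12} \right)}}{2} - \sqrt{14} + \frac{5 \operatorname{atan}{\left(5 \right)}}{3}; F(0) = - \frac{3 \log{\left(6 \right)}}{2} - \frac{\sqrt{6}}{2}.
Integral = F(5/2) - F(0) = - \frac{3 \log{\left(\frac{497}{12} \right)}}{2} - \sqrt{14} + \frac{\sqrt{6}}{2} + \frac{5 \operatorname{atan}{\left(5 \right)}}{3} + \frac{3 \log{\left(6 \right)}}{2}.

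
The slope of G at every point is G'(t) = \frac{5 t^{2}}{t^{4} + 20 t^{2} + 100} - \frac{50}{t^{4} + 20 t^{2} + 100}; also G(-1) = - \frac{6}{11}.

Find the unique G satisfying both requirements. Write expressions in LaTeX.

G(t) = - \frac{5 t}{2 \left(\frac{t^{2}}{2} + 5\right)} - 1

Recognize the product-rule pattern: G'(t) = u'v + uv' with u = - \frac{5 t}{2}, v = \frac{1}{\frac{t^{2}}{2} + 5}, so integration by parts undoes it.
A general antiderivative is - \frac{5 t}{2 \left(\frac{t^{2}}{2} + 5\right)} + C.
The condition gives C = - \frac{6}{11} - (\frac{5}{11}) = -1.
So G(t) = - \frac{5 t}{2 \left(\frac{t^{2}}{2} + 5\right)} - 1.
Check: d/dt[- \frac{5 t}{2 \left(\frac{t^{2}}{2} + 5\right)} - 1] = \frac{5 t^{2} - 50}{t^{4} + 20 t^{2} + 100}, which equals G'(t).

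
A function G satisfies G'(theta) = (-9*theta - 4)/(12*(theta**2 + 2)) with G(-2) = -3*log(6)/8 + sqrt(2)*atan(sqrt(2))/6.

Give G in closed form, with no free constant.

The proposed G(theta) is checked by its d/dtheta: the result must match the given G'(theta).
A general antiderivative is -3*log(theta**2 + 2)/8 - sqrt(2)*atan(sqrt(2)*theta/2)/6 + C.
The condition gives C = -3*log(6)/8 + sqrt(2)*atan(sqrt(2))/6 - (-3*log(6)/8 + sqrt(2)*atan(sqrt(2))/6) = 0.
So G(theta) = -(9*log(theta**2 + 2) + 4*sqrt(2)*atan(sqrt(2)*theta/2))/24.
Check: d/dtheta[-(9*log(theta**2 + 2) + 4*sqrt(2)*atan(sqrt(2)*theta/2))/24] = (-9*theta - 4)/(12*theta**2 + 24), which equals G'(theta).

G(theta) = -(9*log(theta**2 + 2) + 4*sqrt(2)*atan(sqrt(2)*theta/2))/24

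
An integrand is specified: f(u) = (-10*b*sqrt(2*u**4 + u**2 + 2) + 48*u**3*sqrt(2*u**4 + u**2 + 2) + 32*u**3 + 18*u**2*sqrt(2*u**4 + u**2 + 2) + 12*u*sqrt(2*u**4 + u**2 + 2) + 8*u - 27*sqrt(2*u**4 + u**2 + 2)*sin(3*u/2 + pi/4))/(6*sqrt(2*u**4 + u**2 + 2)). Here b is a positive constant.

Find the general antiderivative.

F(u) = -5*b*u/3 + 2*u**4 + u**3 + u**2 + 4*sqrt(2*u**4 + u**2 + 2)/3 + 3*cos(3*u/2 + pi/4) + C

Since d/du undoes antidifferentiation here, F'(u) = f(u) is required of F(u).
Check: d/du[-5*b*u/3 + 2*u**4 + u**3 + u**2 + 4*sqrt(2*u**4 + u**2 + 2)/3 + 3*cos(3*u/2 + pi/4)] = (-10*b*sqrt(2*u**4 + u**2 + 2) + 48*u**3*sqrt(2*u**4 + u**2 + 2) + 32*u**3 + 18*u**2*sqrt(2*u**4 + u**2 + 2) + 12*u*sqrt(2*u**4 + u**2 + 2) + 8*u - 27*sqrt(2*u**4 + u**2 + 2)*sin(3*u/2 + pi/4))/(6*sqrt(2*u**4 + u**2 + 2)) = f(u).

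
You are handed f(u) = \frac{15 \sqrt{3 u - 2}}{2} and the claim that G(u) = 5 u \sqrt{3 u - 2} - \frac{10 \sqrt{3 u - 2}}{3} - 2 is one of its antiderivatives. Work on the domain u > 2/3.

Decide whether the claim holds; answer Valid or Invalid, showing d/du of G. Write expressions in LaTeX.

Valid - the claim checks out under differentiation.

d/du[G] = \frac{45 u - 30}{2 \sqrt{3 u - 2}}
This equals f(u) exactly, so the claim holds.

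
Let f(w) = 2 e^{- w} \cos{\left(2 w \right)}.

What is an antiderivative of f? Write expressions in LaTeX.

An antiderivative F(w) passes only if d/dw[F] lands on f(w) exactly.
Check: d/dw[\frac{2 \left(2 \sin{\left(2 w \right)} - \cos{\left(2 w \right)}\right) e^{- w}}{5}] = 2 e^{- w} \cos{\left(2 w \right)} = f(w).

An antiderivative is F(w) = \frac{2 \left(2 \sin{\left(2 w \right)} - \cos{\left(2 w \right)}\right) e^{- w}}{5}.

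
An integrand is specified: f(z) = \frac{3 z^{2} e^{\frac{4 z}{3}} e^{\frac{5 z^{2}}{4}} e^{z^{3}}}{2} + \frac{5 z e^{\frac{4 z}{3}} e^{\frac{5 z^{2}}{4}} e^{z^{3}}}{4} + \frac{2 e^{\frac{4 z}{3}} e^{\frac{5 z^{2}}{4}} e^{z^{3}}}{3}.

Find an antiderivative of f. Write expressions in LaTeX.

An antiderivative is F(z) = \frac{e^{\frac{4 z}{3}} e^{\frac{5 z^{2}}{4}} e^{z^{3}}}{2}.

f matches the chain-rule pattern g'(h)*h' with inner function h(z) = z^{3} + \frac{5 z^{2}}{4} + \frac{4 z}{3}; substituting u = h(z) collapses the integral.
Check: d/dz[\frac{e^{\frac{4 z}{3}} e^{\frac{5 z^{2}}{4}} e^{z^{3}}}{2}] = \frac{3 z^{2} e^{\frac{4 z}{3}} e^{\frac{5 z^{2}}{4}} e^{z^{3}}}{2} + \frac{5 z e^{\frac{4 z}{3}} e^{\frac{5 z^{2}}{4}} e^{z^{3}}}{4} + \frac{2 e^{\frac{4 z}{3}} e^{\frac{5 z^{2}}{4}} e^{z^{3}}}{3} = f(z).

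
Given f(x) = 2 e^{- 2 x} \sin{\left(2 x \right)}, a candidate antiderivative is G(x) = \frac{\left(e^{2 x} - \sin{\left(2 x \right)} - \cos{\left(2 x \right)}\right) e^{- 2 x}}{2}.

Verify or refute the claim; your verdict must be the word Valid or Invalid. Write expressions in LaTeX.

Valid - the claim checks out under differentiation.

d/dx[G] = 2 e^{- 2 x} \sin{\left(2 x \right)}
This equals f(x) exactly, so the claim holds.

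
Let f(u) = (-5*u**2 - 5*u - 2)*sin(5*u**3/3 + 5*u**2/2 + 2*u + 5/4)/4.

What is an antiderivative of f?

An antiderivative is F(u) = cos(5*u**3/3 + 5*u**2/2 + 2*u + 5/4)/4.

f matches the chain-rule pattern g'(h)*h' with inner function h(u) = 5*u**3/3 + 5*u**2/2 + 2*u + 5/4; substituting w = h(u) collapses the integral.
Check: d/du[cos(5*u**3/3 + 5*u**2/2 + 2*u + 5/4)/4] = -5*u**2*sin(5*u**3/3 + 5*u**2/2 + 2*u + 5/4)/4 - 5*u*sin(5*u**3/3 + 5*u**2/2 + 2*u + 5/4)/4 - sin(5*u**3/3 + 5*u**2/2 + 2*u + 5/4)/2, which equals f(u).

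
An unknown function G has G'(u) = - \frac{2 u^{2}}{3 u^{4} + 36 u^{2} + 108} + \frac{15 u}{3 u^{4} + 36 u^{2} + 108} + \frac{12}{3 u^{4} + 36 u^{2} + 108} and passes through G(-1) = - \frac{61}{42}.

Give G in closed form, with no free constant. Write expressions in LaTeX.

G'(u) has the shape v'r + vr' for v = \frac{1}{u^{2} + 6} and r = \frac{2 u}{3} - \frac{5}{2} — it is the derivative of the product v*r.
A general antiderivative is \frac{\frac{2 u}{3} - \frac{5}{2}}{u^{2} + 6} + C.
The condition gives C = - \frac{61}{42} - (- \frac{19}{42}) = -1.
So G(u) = \frac{- 6 u^{2} + 4 u - 51}{6 u^{2} + 36}.
Check: d/du[\frac{- 6 u^{2} + 4 u - 51}{6 u^{2} + 36}] = \frac{- 2 u^{2} + 15 u + 12}{3 u^{4} + 36 u^{2} + 108}, which equals G'(u).

G(u) = \frac{- 6 u^{2} + 4 u - 51}{6 u^{2} + 36}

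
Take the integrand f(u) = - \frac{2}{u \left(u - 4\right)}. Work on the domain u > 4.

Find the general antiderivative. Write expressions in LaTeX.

F(u) = \frac{\log{\left(u \right)}}{2} - \frac{\log{\left(u - 4 \right)}}{2} + C

Factor the denominator (u \left(u - 4\right)) and decompose: f = - \frac{1}{2 \left(u - 4\right)} + \frac{1}{2 u}; each piece integrates to a log, atan, or power term.
Check: d/du[\frac{\log{\left(u \right)}}{2} - \frac{\log{\left(u - 4 \right)}}{2}] = - \frac{2}{u^{2} - 4 u}, which equals f(u).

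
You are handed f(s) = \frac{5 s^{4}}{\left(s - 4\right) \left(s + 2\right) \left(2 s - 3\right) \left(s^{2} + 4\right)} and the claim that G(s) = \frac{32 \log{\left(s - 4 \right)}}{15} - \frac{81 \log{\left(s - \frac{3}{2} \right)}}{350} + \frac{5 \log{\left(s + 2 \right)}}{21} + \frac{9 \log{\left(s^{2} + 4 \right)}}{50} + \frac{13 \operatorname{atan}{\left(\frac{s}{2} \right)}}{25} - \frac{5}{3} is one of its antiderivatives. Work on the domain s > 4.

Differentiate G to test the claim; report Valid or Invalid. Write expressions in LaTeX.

Valid - the claim checks out under differentiation.

d/ds[G] = \frac{5 s^{4}}{2 s^{5} - 7 s^{4} - 2 s^{3} - 4 s^{2} - 40 s + 96}
This equals f(s) exactly, so the claim holds.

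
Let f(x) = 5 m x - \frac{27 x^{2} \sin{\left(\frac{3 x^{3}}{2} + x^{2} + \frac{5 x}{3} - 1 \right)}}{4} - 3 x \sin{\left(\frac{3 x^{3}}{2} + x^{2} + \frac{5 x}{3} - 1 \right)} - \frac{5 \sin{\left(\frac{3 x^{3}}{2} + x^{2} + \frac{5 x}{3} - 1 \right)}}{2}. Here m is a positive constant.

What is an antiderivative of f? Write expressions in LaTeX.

An antiderivative is F(x) = \frac{5 m x^{2}}{2} + \frac{3 \cos{\left(\frac{3 x^{3}}{2} + x^{2} + \frac{5 x}{3} - 1 \right)}}{2}.

The integrand splits into summands that can be handled one at a time.
Check: d/dx[\frac{5 m x^{2}}{2} + \frac{3 \cos{\left(\frac{3 x^{3}}{2} + x^{2} + \frac{5 x}{3} - 1 \right)}}{2}] = 5 m x - \frac{27 x^{2} \sin{\left(\frac{3 x^{3}}{2} + x^{2} + \frac{5 x}{3} - 1 \right)}}{4} - 3 x \sin{\left(\frac{3 x^{3}}{2} + x^{2} + \frac{5 x}{3} - 1 \right)} - \frac{5 \sin{\left(\frac{3 x^{3}}{2} + x^{2} + \frac{5 x}{3} - 1 \right)}}{2} = f(x).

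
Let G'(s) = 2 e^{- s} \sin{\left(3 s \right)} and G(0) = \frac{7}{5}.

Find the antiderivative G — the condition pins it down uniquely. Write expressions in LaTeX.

G(s) = \frac{\left(10 e^{s} - \sin{\left(3 s \right)} - 3 \cos{\left(3 s \right)}\right) e^{- s}}{5}

Whatever form G(s) takes, its d/ds must return the stated G'(s).
A general antiderivative is - \frac{e^{- s} \sin{\left(3 s \right)}}{5} - \frac{3 e^{- s} \cos{\left(3 s \right)}}{5} + C.
The condition gives C = \frac{7}{5} - (- \frac{3}{5}) = 2.
So G(s) = \frac{\left(10 e^{s} - \sin{\left(3 s \right)} - 3 \cos{\left(3 s \right)}\right) e^{- s}}{5}.
Check: d/ds[\frac{\left(10 e^{s} - \sin{\left(3 s \right)} - 3 \cos{\left(3 s \right)}\right) e^{- s}}{5}] = 2 e^{- s} \sin{\left(3 s \right)} = G'(s).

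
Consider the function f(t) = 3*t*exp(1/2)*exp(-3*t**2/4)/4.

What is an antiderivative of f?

An antiderivative is F(t) = -exp(1/2)*exp(-3*t**2/4)/2.

f matches the chain-rule pattern g'(h)*h' with inner function h(t) = 1/2 - 3*t**2/4; substituting u = h(t) collapses the integral.
Check: d/dt[-exp(1/2)*exp(-3*t**2/4)/2] = 3*t*exp(1/2)*exp(-3*t**2/4)/4 = f(t).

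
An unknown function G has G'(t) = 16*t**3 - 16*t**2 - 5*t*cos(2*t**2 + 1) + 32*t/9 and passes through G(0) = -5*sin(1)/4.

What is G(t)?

G(t) = 4*t**4 - 16*t**3/3 + 16*t**2/9 - 5*sin(2*t**2 + 1)/4

Integrate term by term and add the pieces.
A general antiderivative is (-2*t**2 + 4*t/3)**2 - 5*sin(2*t**2 + 1)/4 + C.
The condition gives C = -5*sin(1)/4 - (-5*sin(1)/4) = 0.
So G(t) = 4*t**4 - 16*t**3/3 + 16*t**2/9 - 5*sin(2*t**2 + 1)/4.
Check: d/dt[4*t**4 - 16*t**3/3 + 16*t**2/9 - 5*sin(2*t**2 + 1)/4] = 16*t**3 - 16*t**2 - 5*t*cos(2*t**2 + 1) + 32*t/9 = G'(t).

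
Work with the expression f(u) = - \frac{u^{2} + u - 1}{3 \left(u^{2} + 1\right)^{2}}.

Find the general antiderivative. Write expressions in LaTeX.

Recognize the product-rule pattern: f = v'r + vr' with v = \frac{1}{\frac{3 u^{2}}{2} + \frac{3}{2}}, r = \frac{u}{2} + \frac{1}{4}, so integration by parts undoes it.
Check: d/du[\frac{2 u + 1}{6 u^{2} + 6}] = \frac{- u^{2} - u + 1}{3 u^{4} + 6 u^{2} + 3}, which equals f(u).

F(u) = \frac{2 u + 1}{6 u^{2} + 6} + C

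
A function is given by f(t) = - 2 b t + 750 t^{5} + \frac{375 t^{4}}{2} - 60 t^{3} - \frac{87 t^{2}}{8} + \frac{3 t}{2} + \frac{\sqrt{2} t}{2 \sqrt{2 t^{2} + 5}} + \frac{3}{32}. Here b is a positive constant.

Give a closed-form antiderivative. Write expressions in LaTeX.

Integrate term by term and add the pieces.
Check: d/dt[\frac{- 64 b t^{2} + 16 \sqrt{2} \sqrt{2 t^{2} + 5} - \left(- 20 t^{2} - 2 t + 1\right)^{3}}{64}] = \frac{- 64 b t \sqrt{2 t^{2} + 5} + 24000 t^{5} \sqrt{2 t^{2} + 5} + 6000 t^{4} \sqrt{2 t^{2} + 5} - 1920 t^{3} \sqrt{2 t^{2} + 5} - 348 t^{2} \sqrt{2 t^{2} + 5} + 48 t \sqrt{2 t^{2} + 5} + 16 \sqrt{2} t + 3 \sqrt{2 t^{2} + 5}}{32 \sqrt{2 t^{2} + 5}}, which equals f(t).

An antiderivative is F(t) = \frac{- 64 b t^{2} + 16 \sqrt{2} \sqrt{2 t^{2} + 5} - \left(- 20 t^{2} - 2 t + 1\right)^{3}}{64}.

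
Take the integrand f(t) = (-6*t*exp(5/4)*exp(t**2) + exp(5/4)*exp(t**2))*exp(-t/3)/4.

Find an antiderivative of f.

f matches the chain-rule pattern g'(h)*h' with inner function h(t) = t**2 - t/3 + 5/4; substituting u = h(t) collapses the integral.
Check: d/dt[-3*exp(5/4)*exp(-t/3)*exp(t**2)/4] = (-6*t*exp(5/4)*exp(t**2) + exp(5/4)*exp(t**2))*exp(-t/3)/4 = f(t).

An antiderivative is F(t) = -3*exp(5/4)*exp(-t/3)*exp(t**2)/4.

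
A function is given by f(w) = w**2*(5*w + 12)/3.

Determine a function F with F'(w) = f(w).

An antiderivative is F(w) = w**3*(5*w + 16)/12.

A first test for any F(w): its w-derivative must equal f(w) identically.
Check: d/dw[w**3*(5*w + 16)/12] = 5*w**3/3 + 4*w**2, which equals f(w).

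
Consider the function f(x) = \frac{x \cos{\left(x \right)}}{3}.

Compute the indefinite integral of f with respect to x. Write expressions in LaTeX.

A candidate is checked by its d/dx: the result must match f(x).
Check: d/dx[\frac{x \sin{\left(x \right)}}{3} + \frac{\cos{\left(x \right)}}{3}] = \frac{x \cos{\left(x \right)}}{3} = f(x).

F(x) = \frac{x \sin{\left(x \right)}}{3} + \frac{\cos{\left(x \right)}}{3} + C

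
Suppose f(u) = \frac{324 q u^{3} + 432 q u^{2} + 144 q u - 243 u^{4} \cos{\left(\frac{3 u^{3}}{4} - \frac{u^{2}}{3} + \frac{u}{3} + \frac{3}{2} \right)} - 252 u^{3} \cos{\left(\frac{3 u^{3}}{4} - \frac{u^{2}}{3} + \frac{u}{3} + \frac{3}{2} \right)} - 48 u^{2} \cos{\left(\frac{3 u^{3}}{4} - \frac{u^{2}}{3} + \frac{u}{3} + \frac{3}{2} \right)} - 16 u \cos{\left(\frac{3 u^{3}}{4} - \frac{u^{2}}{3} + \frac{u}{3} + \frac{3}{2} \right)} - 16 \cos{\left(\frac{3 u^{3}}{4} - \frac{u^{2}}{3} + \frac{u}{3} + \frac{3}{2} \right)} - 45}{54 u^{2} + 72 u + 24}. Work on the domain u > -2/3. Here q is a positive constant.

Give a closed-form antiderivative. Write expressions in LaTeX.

A first test for any F(u): its u-derivative must equal f(u) identically.
Check: d/du[\frac{18 q u^{3} + 12 q u^{2} - 12 u \sin{\left(\frac{3 u^{3}}{4} - \frac{u^{2}}{3} + \frac{u}{3} + \frac{3}{2} \right)} - 8 \sin{\left(\frac{3 u^{3}}{4} - \frac{u^{2}}{3} + \frac{u}{3} + \frac{3}{2} \right)} + 5}{6 u + 4}] = \frac{324 q u^{3} + 432 q u^{2} + 144 q u - 243 u^{4} \cos{\left(\frac{3 u^{3}}{4} - \frac{u^{2}}{3} + \frac{u}{3} + \frac{3}{2} \right)} - 252 u^{3} \cos{\left(\frac{3 u^{3}}{4} - \frac{u^{2}}{3} + \frac{u}{3} + \frac{3}{2} \right)} - 48 u^{2} \cos{\left(\frac{3 u^{3}}{4} - \frac{u^{2}}{3} + \frac{u}{3} + \frac{3}{2} \right)} - 16 u \cos{\left(\frac{3 u^{3}}{4} - \frac{u^{2}}{3} + \frac{u}{3} + \frac{3}{2} \right)} - 16 \cos{\left(\frac{3 u^{3}}{4} - \frac{u^{2}}{3} + \frac{u}{3} + \frac{3}{2} \right)} - 45}{54 u^{2} + 72 u + 24} = f(u).

An antiderivative is F(u) = \frac{18 q u^{3} + 12 q u^{2} - 12 u \sin{\left(\frac{3 u^{3}}{4} - \frac{u^{2}}{3} + \frac{u}{3} + \frac{3}{2} \right)} - 8 \sin{\left(\frac{3 u^{3}}{4} - \frac{u^{2}}{3} + \frac{u}{3} + \frac{3}{2} \right)} + 5}{6 u + 4}.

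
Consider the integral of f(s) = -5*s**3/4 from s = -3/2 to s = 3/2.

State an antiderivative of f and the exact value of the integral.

Since d/ds undoes antidifferentiation here, F'(s) = f(s) is required of F(s).
F(s) = -5*s**4/16 is an antiderivative of f.
Check: d/ds[-5*s**4/16] = -5*s**3/4 = f(s).
F(3/2) = -405/256; F(-3/2) = -405/256.
Integral = F(3/2) - F(-3/2) = 0.

Antiderivative: F(s) = -5*s**4/16; value = 0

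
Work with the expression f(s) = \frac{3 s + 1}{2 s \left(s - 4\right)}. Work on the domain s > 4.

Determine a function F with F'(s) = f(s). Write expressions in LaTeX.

An antiderivative is F(s) = - \frac{\log{\left(s \right)}}{8} + \frac{13 \log{\left(s - 4 \right)}}{8}.

Factor the denominator (2 s \left(s - 4\right)) and decompose: f = \frac{13}{8 \left(s - 4\right)} - \frac{1}{8 s}; each piece integrates to a log, atan, or power term.
Check: d/ds[- \frac{\log{\left(s \right)}}{8} + \frac{13 \log{\left(s - 4 \right)}}{8}] = \frac{3 s + 1}{2 s^{2} - 8 s}, which equals f(s).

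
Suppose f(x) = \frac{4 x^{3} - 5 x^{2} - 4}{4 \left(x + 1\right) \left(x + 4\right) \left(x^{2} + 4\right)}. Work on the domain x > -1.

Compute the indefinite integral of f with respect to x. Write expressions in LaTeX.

The denominator factors as 4 \left(x + 1\right) \left(x + 4\right) \left(x^{2} + 4\right); partial fractions split f into directly integrable pieces: - \frac{x + 4}{5 \left(x^{2} + 4\right)} + \frac{17}{12 \left(x + 4\right)} - \frac{13}{60 \left(x + 1\right)}.
Check: d/dx[- \frac{13 \log{\left(x + 1 \right)}}{60} + \frac{17 \log{\left(x + 4 \right)}}{12} - \frac{\log{\left(x^{2} + 4 \right)}}{10} - \frac{2 \operatorname{atan}{\left(\frac{x}{2} \right)}}{5}] = \frac{4 x^{3} - 5 x^{2} - 4}{4 x^{4} + 20 x^{3} + 32 x^{2} + 80 x + 64}, which equals f(x).

F(x) = - \frac{13 \log{\left(x + 1 \right)}}{60} + \frac{17 \log{\left(x + 4 \right)}}{12} - \frac{\log{\left(x^{2} + 4 \right)}}{10} - \frac{2 \operatorname{atan}{\left(\frac{x}{2} \right)}}{5} + C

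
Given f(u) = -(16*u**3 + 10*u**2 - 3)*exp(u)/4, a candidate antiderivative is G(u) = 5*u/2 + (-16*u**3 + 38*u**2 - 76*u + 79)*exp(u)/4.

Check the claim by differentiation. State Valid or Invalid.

Invalid: d/du[G] - f = 5/2, which is not 0.

d/du[G] = -4*u**3*exp(u) - 5*u**2*exp(u)/2 + 3*exp(u)/4 + 5/2
d/du[G] - f(u) = 5/2 != 0.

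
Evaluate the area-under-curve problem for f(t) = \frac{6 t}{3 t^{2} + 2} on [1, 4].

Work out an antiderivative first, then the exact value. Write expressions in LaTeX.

f matches the chain-rule pattern g'(h)*h' with inner function h(t) = 2 t^{2} + \frac{4}{3}; substituting u = h(t) collapses the integral.
F(t) = \log{\left(2 t^{2} + \frac{4}{3} \right)} is an antiderivative of f.
Check: d/dt[\log{\left(2 t^{2} + \frac{4}{3} \right)}] = \frac{6 t}{3 t^{2} + 2} = f(t).
F(4) = \log{\left(\frac{100}{3} \right)}; F(1) = \log{\left(\frac{10}{3} \right)}.
Integral = F(4) - F(1) = - \log{\left(\frac{10}{3} \right)} + \log{\left(\frac{100}{3} \right)}.

Antiderivative: F(t) = \log{\left(2 t^{2} + \frac{4}{3} \right)}; value = - \log{\left(\frac{10}{3} \right)} + \log{\left(\frac{100}{3} \right)}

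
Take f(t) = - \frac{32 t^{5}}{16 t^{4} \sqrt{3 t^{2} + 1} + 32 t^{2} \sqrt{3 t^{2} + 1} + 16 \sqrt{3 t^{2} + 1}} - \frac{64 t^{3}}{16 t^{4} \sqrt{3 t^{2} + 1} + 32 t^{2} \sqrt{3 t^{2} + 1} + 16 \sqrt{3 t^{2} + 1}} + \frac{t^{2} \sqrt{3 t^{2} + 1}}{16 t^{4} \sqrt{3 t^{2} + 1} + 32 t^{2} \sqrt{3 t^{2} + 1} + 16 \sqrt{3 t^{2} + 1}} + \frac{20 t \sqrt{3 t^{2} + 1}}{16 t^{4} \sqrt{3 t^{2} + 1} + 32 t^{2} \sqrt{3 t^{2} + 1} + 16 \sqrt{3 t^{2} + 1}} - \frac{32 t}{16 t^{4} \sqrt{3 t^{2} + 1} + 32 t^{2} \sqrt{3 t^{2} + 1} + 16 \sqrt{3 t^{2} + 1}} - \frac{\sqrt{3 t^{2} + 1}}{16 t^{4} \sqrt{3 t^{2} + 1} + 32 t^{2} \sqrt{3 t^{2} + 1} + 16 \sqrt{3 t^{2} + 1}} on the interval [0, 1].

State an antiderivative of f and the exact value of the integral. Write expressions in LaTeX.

Antiderivative: F(t) = - \frac{t}{16 t^{2} + 16} - \frac{2 \sqrt{3 t^{2} + 1}}{3} - \frac{5}{8 t^{2} + 8}; value = - \frac{37}{96}

Integrate term by term and add the pieces.
F(t) = - \frac{t}{16 t^{2} + 16} - \frac{2 \sqrt{3 t^{2} + 1}}{3} - \frac{5}{8 t^{2} + 8} is an antiderivative of f.
Check: d/dt[- \frac{t}{16 t^{2} + 16} - \frac{2 \sqrt{3 t^{2} + 1}}{3} - \frac{5}{8 t^{2} + 8}] = \frac{- 32 t^{5} - 64 t^{3} + t^{2} \sqrt{3 t^{2} + 1} + 20 t \sqrt{3 t^{2} + 1} - 32 t - \sqrt{3 t^{2} + 1}}{16 t^{4} \sqrt{3 t^{2} + 1} + 32 t^{2} \sqrt{3 t^{2} + 1} + 16 \sqrt{3 t^{2} + 1}}, which equals f(t).
F(1) = - \frac{161}{96}; F(0) = - \frac{31}{24}.
Integral = F(1) - F(0) = - \frac{37}{96}.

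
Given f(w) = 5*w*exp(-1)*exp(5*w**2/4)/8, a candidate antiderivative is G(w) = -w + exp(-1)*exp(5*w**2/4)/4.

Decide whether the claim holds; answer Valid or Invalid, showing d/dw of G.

Invalid: d/dw[G] - f = -1, which is not 0.

d/dw[G] = (5*w*exp(5*w**2/4) - 8*exp(1))*exp(-1)/8
d/dw[G] - f(w) = -1 != 0.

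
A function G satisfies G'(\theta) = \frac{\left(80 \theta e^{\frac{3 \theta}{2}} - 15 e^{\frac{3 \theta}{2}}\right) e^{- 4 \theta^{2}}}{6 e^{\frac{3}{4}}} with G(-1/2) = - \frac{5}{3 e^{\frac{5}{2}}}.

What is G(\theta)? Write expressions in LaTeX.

The substitution u = - 4 \theta^{2} + \frac{3 \theta}{2} - \frac{3}{4} works: G'(\theta) is exactly (dG/du)*(du/d\theta) for that inner function.
A general antiderivative is - \frac{5 e^{- 4 \theta^{2} + \frac{3 \theta}{2} - \frac{3}{4}}}{3} + C.
The condition gives C = - \frac{5}{3 e^{\frac{5}{2}}} - (- \frac{5}{3 e^{\frac{5}{2}}}) = 0.
So G(\theta) = - \frac{5 e^{- 4 \theta^{2} + \frac{3 \theta}{2} - \frac{3}{4}}}{3}.
Check: d/d\theta[- \frac{5 e^{- 4 \theta^{2} + \frac{3 \theta}{2} - \frac{3}{4}}}{3}] = \frac{\left(80 \theta - 15\right) e^{\frac{3 \theta}{2}} e^{- 4 \theta^{2}}}{6 e^{\frac{3}{4}}}, which equals G'(\theta).

G(\theta) = - \frac{5 e^{- 4 \theta^{2} + \frac{3 \theta}{2} - \frac{3}{4}}}{3}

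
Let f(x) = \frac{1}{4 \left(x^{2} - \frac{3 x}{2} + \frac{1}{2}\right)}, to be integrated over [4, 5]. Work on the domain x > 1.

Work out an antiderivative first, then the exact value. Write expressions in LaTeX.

The denominator factors as 2 \left(x - 1\right) \left(2 x - 1\right); partial fractions split f into directly integrable pieces: - \frac{1}{2 x - 1} + \frac{1}{2 \left(x - 1\right)}.
F(x) = \frac{\log{\left(x - 1 \right)} - \log{\left(x - \frac{1}{2} \right)}}{2} is an antiderivative of f.
Check: d/dx[\frac{\log{\left(x - 1 \right)} - \log{\left(x - \frac{1}{2} \right)}}{2}] = \frac{1}{4 x^{2} - 6 x + 2}, which equals f(x).
F(5) = - \frac{\log{\left(\frac{9}{2} \right)}}{2} + \frac{\log{\left(4 \right)}}{2}; F(4) = - \frac{\log{\left(\frac{7}{2} \right)}}{2} + \frac{\log{\left(3 \right)}}{2}.
Integral = F(5) - F(4) = - \frac{\log{\left(\frac{9}{2} \right)}}{2} - \frac{\log{\left(3 \right)}}{2} + \frac{\log{\left(\frac{7}{2} \right)}}{2} + \frac{\log{\left(4 \right)}}{2}.

Antiderivative: F(x) = \frac{\log{\left(x - 1 \right)} - \log{\left(x - \frac{1}{2} \right)}}{2}; value = - \frac{\log{\left(\frac{9}{2} \right)}}{2} - \frac{\log{\left(3 \right)}}{2} + \frac{\log{\left(\frac{7}{2} \right)}}{2} + \frac{\log{\left(4 \right)}}{2}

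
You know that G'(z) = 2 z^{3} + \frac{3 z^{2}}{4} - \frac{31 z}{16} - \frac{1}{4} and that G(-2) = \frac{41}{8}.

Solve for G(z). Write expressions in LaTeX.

G(z) = \frac{z^{4}}{2} + \frac{z^{3}}{4} - \frac{31 z^{2}}{32} - \frac{z}{4} + \frac{5}{2}

The substitution u = z^{2} + \frac{z}{4} - 1 works: G'(z) is exactly (dG/du)*(du/dz) for that inner function.
A general antiderivative is \frac{\left(z^{2} + \frac{z}{4} - 1\right)^{2}}{2} + C.
The condition gives C = \frac{41}{8} - (\frac{25}{8}) = 2.
So G(z) = \frac{z^{4}}{2} + \frac{z^{3}}{4} - \frac{31 z^{2}}{32} - \frac{z}{4} + \frac{5}{2}.
Check: d/dz[\frac{z^{4}}{2} + \frac{z^{3}}{4} - \frac{31 z^{2}}{32} - \frac{z}{4} + \frac{5}{2}] = 2 z^{3} + \frac{3 z^{2}}{4} - \frac{31 z}{16} - \frac{1}{4} = G'(z).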